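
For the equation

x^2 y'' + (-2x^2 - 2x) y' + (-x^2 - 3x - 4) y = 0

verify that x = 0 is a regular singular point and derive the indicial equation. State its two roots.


Divide by x^2 to reach normal form y'' + P_1(x) y' + P_2(x) y = 0 with P_1(x) = -2 - 2/x and P_2(x) = -1 - 3/x - 4/x^2.
x = 0 is a singular point because the y'-coefficient -2 - 2/x has a pole at x = 0 and the y-coefficient -1 - 3/x - 4/x^2 has a pole at x = 0.
It is a regular singular point because x P_1(x) = p(x) = -2x - 2 and x^2 P_2(x) = q(x) = -x^2 - 3x - 4 are polynomials, hence analytic at x = 0.
p(0) = -2,  q(0) = -4.
Indicial equation: r(r-1) + p(0) r + q(0) = 0, i.e. r^2 + (p(0) - 1) r + q(0) = 0, i.e. r^2 - 3 r - 4 = 0.
Discriminant: (-3)^2 - 4(-4) = 25, so r = (3 ± 5)/2.
Solving: r_1 = 4, r_2 = -1.

indicial: r^2 - 3 r - 4 = 0; roots r_1 = 4, r_2 = -1


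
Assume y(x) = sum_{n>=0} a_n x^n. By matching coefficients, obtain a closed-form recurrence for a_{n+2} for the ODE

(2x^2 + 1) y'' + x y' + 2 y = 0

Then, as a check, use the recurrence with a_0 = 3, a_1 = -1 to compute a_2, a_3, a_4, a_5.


Substitute y = sum_n a_n x^n.
(1 + 2 x^2) y'' contributes (n+2)(n+1) a_{n+2} + 2 n(n-1) a_n at x^n.
x y'(x) contributes n a_n at x^n.
2 y(x) contributes 2 a_n at x^n.
Matching x^n: (n+2)(n+1) a_{n+2} + (2 n(n-1) + n + 2) a_n = 0.
Thus a_{n+2} = (-2 n(n-1) - n - 2) / ((n+1)(n+2)) * a_n.

Check with a_0 = 3, a_1 = -1 (apply the recurrence for n = 0, 1, 2, 3): a_0 = 3, a_1 = -1, a_2 = -3, a_3 = 1/2, a_4 = 2, a_5 = -17/40.

a_(n+2) = (-2 n(n-1) - n - 2) / ((n+1)(n+2)) * a_n; check: a_0 = 3, a_1 = -1, a_2 = -3, a_3 = 1/2, a_4 = 2, a_5 = -17/40


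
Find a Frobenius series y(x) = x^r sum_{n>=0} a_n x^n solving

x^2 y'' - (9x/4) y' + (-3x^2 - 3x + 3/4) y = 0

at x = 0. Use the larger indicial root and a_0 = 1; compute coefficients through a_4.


Write in Frobenius form y'' + (p(x)/x) y' + (q(x)/x^2) y = 0:
  p(x) = -9/4,  q(x) = -3x^2 - 3x + 3/4.
Indicial equation: r(r-1) + (-9/4) r + (3/4) = 0 -> roots r_1 = 3, r_2 = 1/4.
Take r = r_1 = 3. Let y(x) = x^r sum_{n>=0} a_n x^n with a_0 = 1.
Substitute y = x^r sum a_n x^n and match x^{r+n}. The recurrence is
  D(n) a_n - 3 a_{n-1} - 3 a_{n-2} = 0,  where D(n) = (r+n)(r+n-1) + (-9/4)(r+n) + (3/4).
  a_n = [3 a_{n-1} + 3 a_{n-2}] / D(n).
Since the indicial polynomial factors as (r - r_1)(r - r_2), D(n) = (r_1 + n - r_1)(r_1 + n - r_2) = n(n + 11/4).
Evaluating step by step (a_0 = 1):
  n = 1: D(1) = 1(1 + 11/4) = 15/4; numerator = 3(1) = 3; a_1 = (3)/(15/4) = 4/5
  n = 2: D(2) = 2(2 + 11/4) = 19/2; numerator = 3(4/5) + 3(1) = 27/5; a_2 = (27/5)/(19/2) = 54/95
  n = 3: D(3) = 3(3 + 11/4) = 69/4; numerator = 3(54/95) + 3(4/5) = 78/19; a_3 = (78/19)/(69/4) = 104/437
  n = 4: D(4) = 4(4 + 11/4) = 27; numerator = 3(104/437) + 3(54/95) = 5286/2185; a_4 = (5286/2185)/(27) = 1762/19665

r = 3; a_0 = 1; a_1 = 4/5; a_2 = 54/95; a_3 = 104/437; a_4 = 1762/19665


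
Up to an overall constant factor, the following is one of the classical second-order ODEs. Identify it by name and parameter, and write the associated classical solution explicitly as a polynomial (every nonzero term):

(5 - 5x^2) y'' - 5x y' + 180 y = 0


All three coefficients share the factor 5; dividing through by 5 gives  (1 - x^2) y'' - x y' + 36 y = 0.
This matches the Chebyshev equation (1 - x^2) y'' - x y' + n^2 y = 0 (note the -x y' term, not -2x y') with n^2 = 36, so n = 6; the polynomial solution is T_6(x).
With y = sum_k a_k x^k, matching x^k gives (k+2)(k+1) a_{k+2} = (k^2 - n^2) a_k = (k - 6)(k + 6) a_k. The right side vanishes at k = 6, so the series with the parity of 6 terminates at degree 6.
Standard normalization: leading coefficient of T_n is 2^(n-1), so a_6 = 2^5 = 32. Work downward with a_k = (k+1)(k+2) a_{k+2} / ((k - 6)(k + 6)):
  a_4 = (5)(6)(32) / ((4 - 6)(4 + 6)) = 960/(-20) = -48
  a_2 = (3)(4)(-48) / ((2 - 6)(2 + 6)) = -576/(-32) = 18
  a_0 = (1)(2)(18) / ((0 - 6)(0 + 6)) = 36/(-36) = -1
Hence T_6(x) = 32 x^6 - 48 x^4 + 18 x^2 - 1.

T_6(x); series = 32 x^6 - 48 x^4 + 18 x^2 - 1


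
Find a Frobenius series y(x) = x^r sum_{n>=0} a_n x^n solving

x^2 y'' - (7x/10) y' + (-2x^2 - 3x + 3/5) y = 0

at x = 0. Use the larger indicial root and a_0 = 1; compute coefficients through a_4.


Write in Frobenius form y'' + (p(x)/x) y' + (q(x)/x^2) y = 0:
  p(x) = -7/10,  q(x) = -2x^2 - 3x + 3/5.
Indicial equation: r(r-1) + (-7/10) r + (3/5) = 0 -> roots r_1 = 6/5, r_2 = 1/2.
Take r = r_1 = 6/5. Let y(x) = x^r sum_{n>=0} a_n x^n with a_0 = 1.
Substitute y = x^r sum a_n x^n and match x^{r+n}. The recurrence is
  D(n) a_n - 3 a_{n-1} - 2 a_{n-2} = 0,  where D(n) = (r+n)(r+n-1) + (-7/10)(r+n) + (3/5).
  a_n = [3 a_{n-1} + 2 a_{n-2}] / D(n).
Since the indicial polynomial factors as (r - r_1)(r - r_2), D(n) = (r_1 + n - r_1)(r_1 + n - r_2) = n(n + 7/10).
Evaluating step by step (a_0 = 1):
  n = 1: D(1) = 1(1 + 7/10) = 17/10; numerator = 3(1) = 3; a_1 = (3)/(17/10) = 30/17
  n = 2: D(2) = 2(2 + 7/10) = 27/5; numerator = 3(30/17) + 2(1) = 124/17; a_2 = (124/17)/(27/5) = 620/459
  n = 3: D(3) = 3(3 + 7/10) = 111/10; numerator = 3(620/459) + 2(30/17) = 1160/153; a_3 = (1160/153)/(111/10) = 11600/16983
  n = 4: D(4) = 4(4 + 7/10) = 94/5; numerator = 3(11600/16983) + 2(620/459) = 80680/16983; a_4 = (80680/16983)/(94/5) = 201700/798201

r = 6/5; a_0 = 1; a_1 = 30/17; a_2 = 620/459; a_3 = 11600/16983; a_4 = 201700/798201


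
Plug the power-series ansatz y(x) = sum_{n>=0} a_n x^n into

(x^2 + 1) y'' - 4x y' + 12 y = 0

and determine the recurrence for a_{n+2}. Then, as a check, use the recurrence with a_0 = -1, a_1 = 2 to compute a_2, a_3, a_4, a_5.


Substitute y = sum_n a_n x^n.
(1 + 1 x^2) y'' contributes (n+2)(n+1) a_{n+2} + n(n-1) a_n at x^n.
-4 x y'(x) contributes -4 n a_n at x^n.
12 y(x) contributes 12 a_n at x^n.
Matching x^n: (n+2)(n+1) a_{n+2} + (n(n-1) - 4 n + 12) a_n = 0.
Thus a_{n+2} = (-n(n-1) + 4 n - 12) / ((n+1)(n+2)) * a_n.

Check with a_0 = -1, a_1 = 2 (apply the recurrence for n = 0, 1, 2, 3): a_0 = -1, a_1 = 2, a_2 = 6, a_3 = -8/3, a_4 = -3, a_5 = 4/5.

a_(n+2) = (-n(n-1) + 4 n - 12) / ((n+1)(n+2)) * a_n; check: a_0 = -1, a_1 = 2, a_2 = 6, a_3 = -8/3, a_4 = -3, a_5 = 4/5


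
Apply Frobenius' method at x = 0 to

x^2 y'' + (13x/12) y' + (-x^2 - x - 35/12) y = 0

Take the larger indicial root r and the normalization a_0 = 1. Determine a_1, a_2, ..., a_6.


Write in Frobenius form y'' + (p(x)/x) y' + (q(x)/x^2) y = 0:
  p(x) = 13/12,  q(x) = -x^2 - x - 35/12.
Indicial equation: r(r-1) + (13/12) r + (-35/12) = 0 -> roots r_1 = 5/3, r_2 = -7/4.
Take r = r_1 = 5/3. Let y(x) = x^r sum_{n>=0} a_n x^n with a_0 = 1.
Substitute y = x^r sum a_n x^n and match x^{r+n}. The recurrence is
  D(n) a_n - 1 a_{n-1} - 1 a_{n-2} = 0,  where D(n) = (r+n)(r+n-1) + (13/12)(r+n) + (-35/12).
  a_n = [1 a_{n-1} + 1 a_{n-2}] / D(n).
Since the indicial polynomial factors as (r - r_1)(r - r_2), D(n) = (r_1 + n - r_1)(r_1 + n - r_2) = n(n + 41/12).
Evaluating step by step (a_0 = 1):
  n = 1: D(1) = 1(1 + 41/12) = 53/12; numerator = 1(1) = 1; a_1 = (1)/(53/12) = 12/53
  n = 2: D(2) = 2(2 + 41/12) = 65/6; numerator = 1(12/53) + 1(1) = 65/53; a_2 = (65/53)/(65/6) = 6/53
  n = 3: D(3) = 3(3 + 41/12) = 77/4; numerator = 1(6/53) + 1(12/53) = 18/53; a_3 = (18/53)/(77/4) = 72/4081
  n = 4: D(4) = 4(4 + 41/12) = 89/3; numerator = 1(72/4081) + 1(6/53) = 534/4081; a_4 = (534/4081)/(89/3) = 18/4081
  n = 5: D(5) = 5(5 + 41/12) = 505/12; numerator = 1(18/4081) + 1(72/4081) = 90/4081; a_5 = (90/4081)/(505/12) = 216/412181
  n = 6: D(6) = 6(6 + 41/12) = 113/2; numerator = 1(216/412181) + 1(18/4081) = 2034/412181; a_6 = (2034/412181)/(113/2) = 36/412181

r = 5/3; a_0 = 1; a_1 = 12/53; a_2 = 6/53; a_3 = 72/4081; a_4 = 18/4081; a_5 = 216/412181; a_6 = 36/412181


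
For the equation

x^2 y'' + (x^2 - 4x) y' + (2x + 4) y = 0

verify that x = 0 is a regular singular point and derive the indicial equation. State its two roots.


Divide by x^2 to reach normal form y'' + P_1(x) y' + P_2(x) y = 0 with P_1(x) = 1 - 4/x and P_2(x) = 2/x + 4/x^2.
x = 0 is a singular point because the y'-coefficient 1 - 4/x has a pole at x = 0 and the y-coefficient 2/x + 4/x^2 has a pole at x = 0.
It is a regular singular point because x P_1(x) = p(x) = x - 4 and x^2 P_2(x) = q(x) = 2x + 4 are polynomials, hence analytic at x = 0.
p(0) = -4,  q(0) = 4.
Indicial equation: r(r-1) + p(0) r + q(0) = 0, i.e. r^2 + (p(0) - 1) r + q(0) = 0, i.e. r^2 - 5 r + 4 = 0.
Discriminant: (-5)^2 - 4(4) = 9, so r = (5 ± 3)/2.
Solving: r_1 = 4, r_2 = 1.

indicial: r^2 - 5 r + 4 = 0; roots r_1 = 4, r_2 = 1


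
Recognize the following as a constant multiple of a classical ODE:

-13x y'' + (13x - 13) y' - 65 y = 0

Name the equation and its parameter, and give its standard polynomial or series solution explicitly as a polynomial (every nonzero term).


All three coefficients share the factor -13; dividing through by -13 gives  x y'' + (1 - x) y' + 5 y = 0.
This matches the Laguerre equation x y'' + (1 - x) y' + n y = 0 with n = 5; the polynomial solution is L_5(x).
With y = sum_k a_k x^k, matching x^k gives (k+1)k a_{k+1} + (k+1) a_{k+1} - k a_k + n a_k = 0, i.e. (k+1)^2 a_{k+1} = (k - n) a_k = (k - 5) a_k. The right side vanishes at k = 5, so the series terminates at degree 5.
Standard normalization L_n(0) = 1 gives a_0 = 1. Work upward with a_{k+1} = (k - 5) a_k / (k+1)^2:
  a_1 = (0 - 5)(1) / 1^2 = -5/1 = -5
  a_2 = (1 - 5)(-5) / 2^2 = 20/4 = 5
  a_3 = (2 - 5)(5) / 3^2 = -15/9 = -5/3
  a_4 = (3 - 5)(-5/3) / 4^2 = (10/3)/16 = 5/24
  a_5 = (4 - 5)(5/24) / 5^2 = (-5/24)/25 = -1/120
Hence L_5(x) = -x^5/120 + 5 x^4/24 - 5 x^3/3 + 5 x^2 - 5 x + 1.

L_5(x); series = -x^5/120 + 5 x^4/24 - 5 x^3/3 + 5 x^2 - 5 x + 1


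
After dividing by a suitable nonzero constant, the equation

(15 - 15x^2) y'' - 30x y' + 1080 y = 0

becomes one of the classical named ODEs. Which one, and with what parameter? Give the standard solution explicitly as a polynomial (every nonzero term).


All three coefficients share the factor 15; dividing through by 15 gives  (1 - x^2) y'' - 2x y' + 72 y = 0.
This matches the Legendre equation (1 - x^2) y'' - 2x y' + n(n+1) y = 0 (note the -2x y' term) with n(n+1) = 72, so n = 8; the polynomial solution is P_8(x).
With y = sum_k a_k x^k, matching x^k gives (k+2)(k+1) a_{k+2} = [k(k+1) - n(n+1)] a_k = (k - 8)(k + 9) a_k. The right side vanishes at k = 8, so the series with the parity of 8 terminates at degree 8.
Standard normalization (P_n(1) = 1): leading coefficient (2n)!/(2^n (n!)^2) = 20922789888000/(256*1625702400) = 6435/128, so a_8 = 6435/128. Work downward with a_k = (k+1)(k+2) a_{k+2} / ((k - 8)(k + 9)):
  a_6 = (7)(8)(6435/128) / ((6 - 8)(6 + 9)) = (45045/16)/(-30) = -3003/32
  a_4 = (5)(6)(-3003/32) / ((4 - 8)(4 + 9)) = (-45045/16)/(-52) = 3465/64
  a_2 = (3)(4)(3465/64) / ((2 - 8)(2 + 9)) = (10395/16)/(-66) = -315/32
  a_0 = (1)(2)(-315/32) / ((0 - 8)(0 + 9)) = (-315/16)/(-72) = 35/128
Hence P_8(x) = 6435 x^8/128 - 3003 x^6/32 + 3465 x^4/64 - 315 x^2/32 + 35/128.

P_8(x); series = 6435 x^8/128 - 3003 x^6/32 + 3465 x^4/64 - 315 x^2/32 + 35/128


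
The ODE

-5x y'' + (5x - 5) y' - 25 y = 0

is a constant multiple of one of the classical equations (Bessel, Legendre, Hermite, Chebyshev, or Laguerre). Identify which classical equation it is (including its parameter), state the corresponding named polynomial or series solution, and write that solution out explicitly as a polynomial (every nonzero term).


All three coefficients share the factor -5; dividing through by -5 gives  x y'' + (1 - x) y' + 5 y = 0.
This matches the Laguerre equation x y'' + (1 - x) y' + n y = 0 with n = 5; the polynomial solution is L_5(x).
With y = sum_k a_k x^k, matching x^k gives (k+1)k a_{k+1} + (k+1) a_{k+1} - k a_k + n a_k = 0, i.e. (k+1)^2 a_{k+1} = (k - n) a_k = (k - 5) a_k. The right side vanishes at k = 5, so the series terminates at degree 5.
Standard normalization L_n(0) = 1 gives a_0 = 1. Work upward with a_{k+1} = (k - 5) a_k / (k+1)^2:
  a_1 = (0 - 5)(1) / 1^2 = -5/1 = -5
  a_2 = (1 - 5)(-5) / 2^2 = 20/4 = 5
  a_3 = (2 - 5)(5) / 3^2 = -15/9 = -5/3
  a_4 = (3 - 5)(-5/3) / 4^2 = (10/3)/16 = 5/24
  a_5 = (4 - 5)(5/24) / 5^2 = (-5/24)/25 = -1/120
Hence L_5(x) = -x^5/120 + 5 x^4/24 - 5 x^3/3 + 5 x^2 - 5 x + 1.

L_5(x); series = -x^5/120 + 5 x^4/24 - 5 x^3/3 + 5 x^2 - 5 x + 1


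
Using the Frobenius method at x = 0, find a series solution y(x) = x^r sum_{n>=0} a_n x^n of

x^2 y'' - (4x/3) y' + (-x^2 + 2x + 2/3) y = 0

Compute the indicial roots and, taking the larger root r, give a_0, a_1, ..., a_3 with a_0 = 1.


Write in Frobenius form y'' + (p(x)/x) y' + (q(x)/x^2) y = 0:
  p(x) = -4/3,  q(x) = -x^2 + 2x + 2/3.
Indicial equation: r(r-1) + (-4/3) r + (2/3) = 0 -> roots r_1 = 2, r_2 = 1/3.
Take r = r_1 = 2. Let y(x) = x^r sum_{n>=0} a_n x^n with a_0 = 1.
Substitute y = x^r sum a_n x^n and match x^{r+n}. The recurrence is
  D(n) a_n + 2 a_{n-1} - 1 a_{n-2} = 0,  where D(n) = (r+n)(r+n-1) + (-4/3)(r+n) + (2/3).
  a_n = [-2 a_{n-1} + 1 a_{n-2}] / D(n).
Since the indicial polynomial factors as (r - r_1)(r - r_2), D(n) = (r_1 + n - r_1)(r_1 + n - r_2) = n(n + 5/3).
Evaluating step by step (a_0 = 1):
  n = 1: D(1) = 1(1 + 5/3) = 8/3; numerator = -2(1) = -2; a_1 = (-2)/(8/3) = -3/4
  n = 2: D(2) = 2(2 + 5/3) = 22/3; numerator = -2(-3/4) + 1(1) = 5/2; a_2 = (5/2)/(22/3) = 15/44
  n = 3: D(3) = 3(3 + 5/3) = 14; numerator = -2(15/44) + 1(-3/4) = -63/44; a_3 = (-63/44)/(14) = -9/88

r = 2; a_0 = 1; a_1 = -3/4; a_2 = 15/44; a_3 = -9/88


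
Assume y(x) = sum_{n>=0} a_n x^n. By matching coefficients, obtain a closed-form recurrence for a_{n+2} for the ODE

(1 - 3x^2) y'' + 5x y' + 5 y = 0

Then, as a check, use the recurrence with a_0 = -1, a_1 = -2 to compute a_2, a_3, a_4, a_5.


Substitute y = sum_n a_n x^n.
(1 - 3 x^2) y'' contributes (n+2)(n+1) a_{n+2} - 3 n(n-1) a_n at x^n.
5 x y'(x) contributes 5 n a_n at x^n.
5 y(x) contributes 5 a_n at x^n.
Matching x^n: (n+2)(n+1) a_{n+2} + (-3 n(n-1) + 5 n + 5) a_n = 0.
Thus a_{n+2} = (3 n(n-1) - 5 n - 5) / ((n+1)(n+2)) * a_n.

Check with a_0 = -1, a_1 = -2 (apply the recurrence for n = 0, 1, 2, 3): a_0 = -1, a_1 = -2, a_2 = 5/2, a_3 = 10/3, a_4 = -15/8, a_5 = -1/3.

a_(n+2) = (3 n(n-1) - 5 n - 5) / ((n+1)(n+2)) * a_n; check: a_0 = -1, a_1 = -2, a_2 = 5/2, a_3 = 10/3, a_4 = -15/8, a_5 = -1/3


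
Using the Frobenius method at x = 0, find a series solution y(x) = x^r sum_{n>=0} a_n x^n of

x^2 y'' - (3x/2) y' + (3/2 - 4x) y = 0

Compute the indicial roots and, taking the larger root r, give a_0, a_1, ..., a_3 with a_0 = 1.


Write in Frobenius form y'' + (p(x)/x) y' + (q(x)/x^2) y = 0:
  p(x) = -3/2,  q(x) = 3/2 - 4x.
Indicial equation: r(r-1) + (-3/2) r + (3/2) = 0 -> roots r_1 = 3/2, r_2 = 1.
Take r = r_1 = 3/2. Let y(x) = x^r sum_{n>=0} a_n x^n with a_0 = 1.
Substitute y = x^r sum a_n x^n and match x^{r+n}. The recurrence is
  D(n) a_n - 4 a_{n-1} = 0,  where D(n) = (r+n)(r+n-1) + (-3/2)(r+n) + (3/2).
  a_n = 4 / D(n) * a_{n-1}.
Since the indicial polynomial factors as (r - r_1)(r - r_2), D(n) = (r_1 + n - r_1)(r_1 + n - r_2) = n(n + 1/2).
Evaluating step by step (a_0 = 1):
  n = 1: D(1) = 1(1 + 1/2) = 3/2; numerator = 4(1) = 4; a_1 = (4)/(3/2) = 8/3
  n = 2: D(2) = 2(2 + 1/2) = 5; numerator = 4(8/3) = 32/3; a_2 = (32/3)/(5) = 32/15
  n = 3: D(3) = 3(3 + 1/2) = 21/2; numerator = 4(32/15) = 128/15; a_3 = (128/15)/(21/2) = 256/315

r = 3/2; a_0 = 1; a_1 = 8/3; a_2 = 32/15; a_3 = 256/315


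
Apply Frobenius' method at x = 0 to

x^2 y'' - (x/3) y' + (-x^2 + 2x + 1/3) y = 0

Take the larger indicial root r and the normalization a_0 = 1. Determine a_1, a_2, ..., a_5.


Write in Frobenius form y'' + (p(x)/x) y' + (q(x)/x^2) y = 0:
  p(x) = -1/3,  q(x) = -x^2 + 2x + 1/3.
Indicial equation: r(r-1) + (-1/3) r + (1/3) = 0 -> roots r_1 = 1, r_2 = 1/3.
Take r = r_1 = 1. Let y(x) = x^r sum_{n>=0} a_n x^n with a_0 = 1.
Substitute y = x^r sum a_n x^n and match x^{r+n}. The recurrence is
  D(n) a_n + 2 a_{n-1} - 1 a_{n-2} = 0,  where D(n) = (r+n)(r+n-1) + (-1/3)(r+n) + (1/3).
  a_n = [-2 a_{n-1} + 1 a_{n-2}] / D(n).
Since the indicial polynomial factors as (r - r_1)(r - r_2), D(n) = (r_1 + n - r_1)(r_1 + n - r_2) = n(n + 2/3).
Evaluating step by step (a_0 = 1):
  n = 1: D(1) = 1(1 + 2/3) = 5/3; numerator = -2(1) = -2; a_1 = (-2)/(5/3) = -6/5
  n = 2: D(2) = 2(2 + 2/3) = 16/3; numerator = -2(-6/5) + 1(1) = 17/5; a_2 = (17/5)/(16/3) = 51/80
  n = 3: D(3) = 3(3 + 2/3) = 11; numerator = -2(51/80) + 1(-6/5) = -99/40; a_3 = (-99/40)/(11) = -9/40
  n = 4: D(4) = 4(4 + 2/3) = 56/3; numerator = -2(-9/40) + 1(51/80) = 87/80; a_4 = (87/80)/(56/3) = 261/4480
  n = 5: D(5) = 5(5 + 2/3) = 85/3; numerator = -2(261/4480) + 1(-9/40) = -153/448; a_5 = (-153/448)/(85/3) = -27/2240

r = 1; a_0 = 1; a_1 = -6/5; a_2 = 51/80; a_3 = -9/40; a_4 = 261/4480; a_5 = -27/2240


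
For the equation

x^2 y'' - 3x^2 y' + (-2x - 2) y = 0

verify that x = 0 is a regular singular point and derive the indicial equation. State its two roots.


Divide by x^2 to reach normal form y'' + P_1(x) y' + P_2(x) y = 0 with P_1(x) = -3 and P_2(x) = -2/x - 2/x^2.
x = 0 is a singular point because the y-coefficient -2/x - 2/x^2 has a pole at x = 0.
It is a regular singular point because x P_1(x) = p(x) = -3x and x^2 P_2(x) = q(x) = -2x - 2 are polynomials, hence analytic at x = 0.
p(0) = 0,  q(0) = -2.
Indicial equation: r(r-1) + p(0) r + q(0) = 0, i.e. r^2 + (p(0) - 1) r + q(0) = 0, i.e. r^2 - 1 r - 2 = 0.
Discriminant: (-1)^2 - 4(-2) = 9, so r = (1 ± 3)/2.
Solving: r_1 = 2, r_2 = -1.

indicial: r^2 - 1 r - 2 = 0; roots r_1 = 2, r_2 = -1


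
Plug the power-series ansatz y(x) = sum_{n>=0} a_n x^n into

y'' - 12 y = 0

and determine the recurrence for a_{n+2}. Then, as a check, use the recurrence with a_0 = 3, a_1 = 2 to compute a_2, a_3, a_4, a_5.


Substitute y = sum_n a_n x^n into y'' + (const) y = 0.
y''(x) = sum_{n>=0} (n+2)(n+1) a_{n+2} x^n.
The ODE becomes sum_n [(n+2)(n+1) a_{n+2} - 12 a_n] x^n = 0.
Setting each coefficient to zero gives the recurrence:
  (n+2)(n+1) a_{n+2} - 12 a_n = 0,
  a_{n+2} = 12 / ((n+1)(n+2)) a_n.

Check with a_0 = 3, a_1 = 2 (apply the recurrence for n = 0, 1, 2, 3): a_0 = 3, a_1 = 2, a_2 = 18, a_3 = 4, a_4 = 18, a_5 = 12/5.

a_{n+2} = 12/((n+1)(n+2)) * a_n; check: a_0 = 3, a_1 = 2, a_2 = 18, a_3 = 4, a_4 = 18, a_5 = 12/5


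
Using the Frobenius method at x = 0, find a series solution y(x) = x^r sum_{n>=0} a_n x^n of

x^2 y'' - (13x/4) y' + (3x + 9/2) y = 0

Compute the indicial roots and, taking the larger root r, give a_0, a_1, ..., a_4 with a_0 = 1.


Write in Frobenius form y'' + (p(x)/x) y' + (q(x)/x^2) y = 0:
  p(x) = -13/4,  q(x) = 3x + 9/2.
Indicial equation: r(r-1) + (-13/4) r + (9/2) = 0 -> roots r_1 = 9/4, r_2 = 2.
Take r = r_1 = 9/4. Let y(x) = x^r sum_{n>=0} a_n x^n with a_0 = 1.
Substitute y = x^r sum a_n x^n and match x^{r+n}. The recurrence is
  D(n) a_n + 3 a_{n-1} = 0,  where D(n) = (r+n)(r+n-1) + (-13/4)(r+n) + (9/2).
  a_n = -3 / D(n) * a_{n-1}.
Since the indicial polynomial factors as (r - r_1)(r - r_2), D(n) = (r_1 + n - r_1)(r_1 + n - r_2) = n(n + 1/4).
Evaluating step by step (a_0 = 1):
  n = 1: D(1) = 1(1 + 1/4) = 5/4; numerator = -3(1) = -3; a_1 = (-3)/(5/4) = -12/5
  n = 2: D(2) = 2(2 + 1/4) = 9/2; numerator = -3(-12/5) = 36/5; a_2 = (36/5)/(9/2) = 8/5
  n = 3: D(3) = 3(3 + 1/4) = 39/4; numerator = -3(8/5) = -24/5; a_3 = (-24/5)/(39/4) = -32/65
  n = 4: D(4) = 4(4 + 1/4) = 17; numerator = -3(-32/65) = 96/65; a_4 = (96/65)/(17) = 96/1105

r = 9/4; a_0 = 1; a_1 = -12/5; a_2 = 8/5; a_3 = -32/65; a_4 = 96/1105


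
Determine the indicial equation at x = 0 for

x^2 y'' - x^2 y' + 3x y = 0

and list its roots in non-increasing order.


Divide by x^2 to reach normal form y'' + P_1(x) y' + P_2(x) y = 0 with P_1(x) = -1 and P_2(x) = 3/x.
x = 0 is a singular point because the y-coefficient 3/x has a pole at x = 0.
It is a regular singular point because x P_1(x) = p(x) = -x and x^2 P_2(x) = q(x) = 3x are polynomials, hence analytic at x = 0.
p(0) = 0,  q(0) = 0.
Indicial equation: r(r-1) + p(0) r + q(0) = 0, i.e. r^2 + (p(0) - 1) r + q(0) = 0, i.e. r^2 - 1 r = 0.
Discriminant: (-1)^2 - 4(0) = 1, so r = (1 ± 1)/2.
Solving: r_1 = 1, r_2 = 0.

indicial: r^2 - 1 r = 0; roots r_1 = 1, r_2 = 0


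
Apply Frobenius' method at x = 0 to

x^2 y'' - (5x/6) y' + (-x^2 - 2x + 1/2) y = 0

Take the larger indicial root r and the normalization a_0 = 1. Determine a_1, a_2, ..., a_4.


Write in Frobenius form y'' + (p(x)/x) y' + (q(x)/x^2) y = 0:
  p(x) = -5/6,  q(x) = -x^2 - 2x + 1/2.
Indicial equation: r(r-1) + (-5/6) r + (1/2) = 0 -> roots r_1 = 3/2, r_2 = 1/3.
Take r = r_1 = 3/2. Let y(x) = x^r sum_{n>=0} a_n x^n with a_0 = 1.
Substitute y = x^r sum a_n x^n and match x^{r+n}. The recurrence is
  D(n) a_n - 2 a_{n-1} - 1 a_{n-2} = 0,  where D(n) = (r+n)(r+n-1) + (-5/6)(r+n) + (1/2).
  a_n = [2 a_{n-1} + 1 a_{n-2}] / D(n).
Since the indicial polynomial factors as (r - r_1)(r - r_2), D(n) = (r_1 + n - r_1)(r_1 + n - r_2) = n(n + 7/6).
Evaluating step by step (a_0 = 1):
  n = 1: D(1) = 1(1 + 7/6) = 13/6; numerator = 2(1) = 2; a_1 = (2)/(13/6) = 12/13
  n = 2: D(2) = 2(2 + 7/6) = 19/3; numerator = 2(12/13) + 1(1) = 37/13; a_2 = (37/13)/(19/3) = 111/247
  n = 3: D(3) = 3(3 + 7/6) = 25/2; numerator = 2(111/247) + 1(12/13) = 450/247; a_3 = (450/247)/(25/2) = 36/247
  n = 4: D(4) = 4(4 + 7/6) = 62/3; numerator = 2(36/247) + 1(111/247) = 183/247; a_4 = (183/247)/(62/3) = 549/15314

r = 3/2; a_0 = 1; a_1 = 12/13; a_2 = 111/247; a_3 = 36/247; a_4 = 549/15314


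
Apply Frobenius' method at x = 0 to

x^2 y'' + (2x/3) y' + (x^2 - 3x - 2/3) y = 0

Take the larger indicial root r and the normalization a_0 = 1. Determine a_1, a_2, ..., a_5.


Write in Frobenius form y'' + (p(x)/x) y' + (q(x)/x^2) y = 0:
  p(x) = 2/3,  q(x) = x^2 - 3x - 2/3.
Indicial equation: r(r-1) + (2/3) r + (-2/3) = 0 -> roots r_1 = 1, r_2 = -2/3.
Take r = r_1 = 1. Let y(x) = x^r sum_{n>=0} a_n x^n with a_0 = 1.
Substitute y = x^r sum a_n x^n and match x^{r+n}. The recurrence is
  D(n) a_n - 3 a_{n-1} + 1 a_{n-2} = 0,  where D(n) = (r+n)(r+n-1) + (2/3)(r+n) + (-2/3).
  a_n = [3 a_{n-1} - 1 a_{n-2}] / D(n).
Since the indicial polynomial factors as (r - r_1)(r - r_2), D(n) = (r_1 + n - r_1)(r_1 + n - r_2) = n(n + 5/3).
Evaluating step by step (a_0 = 1):
  n = 1: D(1) = 1(1 + 5/3) = 8/3; numerator = 3(1) = 3; a_1 = (3)/(8/3) = 9/8
  n = 2: D(2) = 2(2 + 5/3) = 22/3; numerator = 3(9/8) - 1(1) = 19/8; a_2 = (19/8)/(22/3) = 57/176
  n = 3: D(3) = 3(3 + 5/3) = 14; numerator = 3(57/176) - 1(9/8) = -27/176; a_3 = (-27/176)/(14) = -27/2464
  n = 4: D(4) = 4(4 + 5/3) = 68/3; numerator = 3(-27/2464) - 1(57/176) = -879/2464; a_4 = (-879/2464)/(68/3) = -2637/167552
  n = 5: D(5) = 5(5 + 5/3) = 100/3; numerator = 3(-2637/167552) - 1(-27/2464) = -6075/167552; a_5 = (-6075/167552)/(100/3) = -729/670208

r = 1; a_0 = 1; a_1 = 9/8; a_2 = 57/176; a_3 = -27/2464; a_4 = -2637/167552; a_5 = -729/670208


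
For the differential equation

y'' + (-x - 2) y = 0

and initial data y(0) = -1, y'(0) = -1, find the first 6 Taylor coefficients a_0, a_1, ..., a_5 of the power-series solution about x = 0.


Ansatz: y(x) = sum_{n>=0} a_n x^n, so y'(x) = sum_{n>=1} n a_n x^(n-1) and y''(x) = sum_{n>=2} n(n-1) a_n x^(n-2).
Substitute into P(x) y'' + Q(x) y' + R(x) y = 0 with P(x) = 1, Q(x) = 0, R(x) = -x - 2, and match powers of x.
Initial conditions: a_0 = -1, a_1 = -1.
Setting the coefficient of each power of x to zero and solving order by order (substituting the coefficients already found):
  x^0: 2 a_2 - 2 a_0 = 0  ->  2 a_2 = 2 a_0 = -2  ->  a_2 = -1
  x^1: 6 a_3 - 2 a_1 - a_0 = 0  ->  6 a_3 = 2 a_1 + a_0 = -3  ->  a_3 = -1/2
  x^2: 12 a_4 - 2 a_2 - a_1 = 0  ->  12 a_4 = 2 a_2 + a_1 = -3  ->  a_4 = -1/4
  x^3: 20 a_5 - 2 a_3 - a_2 = 0  ->  20 a_5 = 2 a_3 + a_2 = -2  ->  a_5 = -1/10
Truncated series: y(x) = -1 - x - x^2 - (1/2) x^3 - (1/4) x^4 - (1/10) x^5 + O(x^6).

a_0 = -1; a_1 = -1; a_2 = -1; a_3 = -1/2; a_4 = -1/4; a_5 = -1/10


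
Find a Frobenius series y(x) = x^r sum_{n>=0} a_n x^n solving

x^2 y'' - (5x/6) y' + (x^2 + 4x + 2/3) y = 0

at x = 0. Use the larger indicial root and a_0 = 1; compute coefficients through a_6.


Write in Frobenius form y'' + (p(x)/x) y' + (q(x)/x^2) y = 0:
  p(x) = -5/6,  q(x) = x^2 + 4x + 2/3.
Indicial equation: r(r-1) + (-5/6) r + (2/3) = 0 -> roots r_1 = 4/3, r_2 = 1/2.
Take r = r_1 = 4/3. Let y(x) = x^r sum_{n>=0} a_n x^n with a_0 = 1.
Substitute y = x^r sum a_n x^n and match x^{r+n}. The recurrence is
  D(n) a_n + 4 a_{n-1} + 1 a_{n-2} = 0,  where D(n) = (r+n)(r+n-1) + (-5/6)(r+n) + (2/3).
  a_n = [-4 a_{n-1} - 1 a_{n-2}] / D(n).
Since the indicial polynomial factors as (r - r_1)(r - r_2), D(n) = (r_1 + n - r_1)(r_1 + n - r_2) = n(n + 5/6).
Evaluating step by step (a_0 = 1):
  n = 1: D(1) = 1(1 + 5/6) = 11/6; numerator = -4(1) = -4; a_1 = (-4)/(11/6) = -24/11
  n = 2: D(2) = 2(2 + 5/6) = 17/3; numerator = -4(-24/11) - 1(1) = 85/11; a_2 = (85/11)/(17/3) = 15/11
  n = 3: D(3) = 3(3 + 5/6) = 23/2; numerator = -4(15/11) - 1(-24/11) = -36/11; a_3 = (-36/11)/(23/2) = -72/253
  n = 4: D(4) = 4(4 + 5/6) = 58/3; numerator = -4(-72/253) - 1(15/11) = -57/253; a_4 = (-57/253)/(58/3) = -171/14674
  n = 5: D(5) = 5(5 + 5/6) = 175/6; numerator = -4(-171/14674) - 1(-72/253) = 2430/7337; a_5 = (2430/7337)/(175/6) = 2916/256795
  n = 6: D(6) = 6(6 + 5/6) = 41; numerator = -4(2916/256795) - 1(-171/14674) = -17343/513590; a_6 = (-17343/513590)/(41) = -423/513590

r = 4/3; a_0 = 1; a_1 = -24/11; a_2 = 15/11; a_3 = -72/253; a_4 = -171/14674; a_5 = 2916/256795; a_6 = -423/513590


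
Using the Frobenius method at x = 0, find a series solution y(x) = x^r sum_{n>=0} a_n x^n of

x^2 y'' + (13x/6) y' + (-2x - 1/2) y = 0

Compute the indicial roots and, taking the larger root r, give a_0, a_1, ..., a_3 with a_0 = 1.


Write in Frobenius form y'' + (p(x)/x) y' + (q(x)/x^2) y = 0:
  p(x) = 13/6,  q(x) = -2x - 1/2.
Indicial equation: r(r-1) + (13/6) r + (-1/2) = 0 -> roots r_1 = 1/3, r_2 = -3/2.
Take r = r_1 = 1/3. Let y(x) = x^r sum_{n>=0} a_n x^n with a_0 = 1.
Substitute y = x^r sum a_n x^n and match x^{r+n}. The recurrence is
  D(n) a_n - 2 a_{n-1} = 0,  where D(n) = (r+n)(r+n-1) + (13/6)(r+n) + (-1/2).
  a_n = 2 / D(n) * a_{n-1}.
Since the indicial polynomial factors as (r - r_1)(r - r_2), D(n) = (r_1 + n - r_1)(r_1 + n - r_2) = n(n + 11/6).
Evaluating step by step (a_0 = 1):
  n = 1: D(1) = 1(1 + 11/6) = 17/6; numerator = 2(1) = 2; a_1 = (2)/(17/6) = 12/17
  n = 2: D(2) = 2(2 + 11/6) = 23/3; numerator = 2(12/17) = 24/17; a_2 = (24/17)/(23/3) = 72/391
  n = 3: D(3) = 3(3 + 11/6) = 29/2; numerator = 2(72/391) = 144/391; a_3 = (144/391)/(29/2) = 288/11339

r = 1/3; a_0 = 1; a_1 = 12/17; a_2 = 72/391; a_3 = 288/11339


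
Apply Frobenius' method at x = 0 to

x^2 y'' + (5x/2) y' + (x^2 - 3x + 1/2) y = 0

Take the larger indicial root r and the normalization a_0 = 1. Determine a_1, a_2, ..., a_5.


Write in Frobenius form y'' + (p(x)/x) y' + (q(x)/x^2) y = 0:
  p(x) = 5/2,  q(x) = x^2 - 3x + 1/2.
Indicial equation: r(r-1) + (5/2) r + (1/2) = 0 -> roots r_1 = -1/2, r_2 = -1.
Take r = r_1 = -1/2. Let y(x) = x^r sum_{n>=0} a_n x^n with a_0 = 1.
Substitute y = x^r sum a_n x^n and match x^{r+n}. The recurrence is
  D(n) a_n - 3 a_{n-1} + 1 a_{n-2} = 0,  where D(n) = (r+n)(r+n-1) + (5/2)(r+n) + (1/2).
  a_n = [3 a_{n-1} - 1 a_{n-2}] / D(n).
Since the indicial polynomial factors as (r - r_1)(r - r_2), D(n) = (r_1 + n - r_1)(r_1 + n - r_2) = n(n + 1/2).
Evaluating step by step (a_0 = 1):
  n = 1: D(1) = 1(1 + 1/2) = 3/2; numerator = 3(1) = 3; a_1 = (3)/(3/2) = 2
  n = 2: D(2) = 2(2 + 1/2) = 5; numerator = 3(2) - 1(1) = 5; a_2 = (5)/(5) = 1
  n = 3: D(3) = 3(3 + 1/2) = 21/2; numerator = 3(1) - 1(2) = 1; a_3 = (1)/(21/2) = 2/21
  n = 4: D(4) = 4(4 + 1/2) = 18; numerator = 3(2/21) - 1(1) = -5/7; a_4 = (-5/7)/(18) = -5/126
  n = 5: D(5) = 5(5 + 1/2) = 55/2; numerator = 3(-5/126) - 1(2/21) = -3/14; a_5 = (-3/14)/(55/2) = -3/385

r = -1/2; a_0 = 1; a_1 = 2; a_2 = 1; a_3 = 2/21; a_4 = -5/126; a_5 = -3/385


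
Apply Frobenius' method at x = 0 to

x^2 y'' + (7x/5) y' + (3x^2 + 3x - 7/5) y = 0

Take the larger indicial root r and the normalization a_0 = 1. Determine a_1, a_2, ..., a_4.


Write in Frobenius form y'' + (p(x)/x) y' + (q(x)/x^2) y = 0:
  p(x) = 7/5,  q(x) = 3x^2 + 3x - 7/5.
Indicial equation: r(r-1) + (7/5) r + (-7/5) = 0 -> roots r_1 = 1, r_2 = -7/5.
Take r = r_1 = 1. Let y(x) = x^r sum_{n>=0} a_n x^n with a_0 = 1.
Substitute y = x^r sum a_n x^n and match x^{r+n}. The recurrence is
  D(n) a_n + 3 a_{n-1} + 3 a_{n-2} = 0,  where D(n) = (r+n)(r+n-1) + (7/5)(r+n) + (-7/5).
  a_n = [-3 a_{n-1} - 3 a_{n-2}] / D(n).
Since the indicial polynomial factors as (r - r_1)(r - r_2), D(n) = (r_1 + n - r_1)(r_1 + n - r_2) = n(n + 12/5).
Evaluating step by step (a_0 = 1):
  n = 1: D(1) = 1(1 + 12/5) = 17/5; numerator = -3(1) = -3; a_1 = (-3)/(17/5) = -15/17
  n = 2: D(2) = 2(2 + 12/5) = 44/5; numerator = -3(-15/17) - 3(1) = -6/17; a_2 = (-6/17)/(44/5) = -15/374
  n = 3: D(3) = 3(3 + 12/5) = 81/5; numerator = -3(-15/374) - 3(-15/17) = 1035/374; a_3 = (1035/374)/(81/5) = 575/3366
  n = 4: D(4) = 4(4 + 12/5) = 128/5; numerator = -3(575/3366) - 3(-15/374) = -20/51; a_4 = (-20/51)/(128/5) = -25/1632

r = 1; a_0 = 1; a_1 = -15/17; a_2 = -15/374; a_3 = 575/3366; a_4 = -25/1632


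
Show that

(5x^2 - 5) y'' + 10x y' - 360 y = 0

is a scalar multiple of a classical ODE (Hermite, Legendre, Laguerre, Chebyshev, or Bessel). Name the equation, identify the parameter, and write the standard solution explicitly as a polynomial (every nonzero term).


All three coefficients share the factor -5; dividing through by -5 gives  (1 - x^2) y'' - 2x y' + 72 y = 0.
This matches the Legendre equation (1 - x^2) y'' - 2x y' + n(n+1) y = 0 (note the -2x y' term) with n(n+1) = 72, so n = 8; the polynomial solution is P_8(x).
With y = sum_k a_k x^k, matching x^k gives (k+2)(k+1) a_{k+2} = [k(k+1) - n(n+1)] a_k = (k - 8)(k + 9) a_k. The right side vanishes at k = 8, so the series with the parity of 8 terminates at degree 8.
Standard normalization (P_n(1) = 1): leading coefficient (2n)!/(2^n (n!)^2) = 20922789888000/(256*1625702400) = 6435/128, so a_8 = 6435/128. Work downward with a_k = (k+1)(k+2) a_{k+2} / ((k - 8)(k + 9)):
  a_6 = (7)(8)(6435/128) / ((6 - 8)(6 + 9)) = (45045/16)/(-30) = -3003/32
  a_4 = (5)(6)(-3003/32) / ((4 - 8)(4 + 9)) = (-45045/16)/(-52) = 3465/64
  a_2 = (3)(4)(3465/64) / ((2 - 8)(2 + 9)) = (10395/16)/(-66) = -315/32
  a_0 = (1)(2)(-315/32) / ((0 - 8)(0 + 9)) = (-315/16)/(-72) = 35/128
Hence P_8(x) = 6435 x^8/128 - 3003 x^6/32 + 3465 x^4/64 - 315 x^2/32 + 35/128.

P_8(x); series = 6435 x^8/128 - 3003 x^6/32 + 3465 x^4/64 - 315 x^2/32 + 35/128


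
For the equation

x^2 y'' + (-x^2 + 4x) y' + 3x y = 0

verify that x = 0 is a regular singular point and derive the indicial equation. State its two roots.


Divide by x^2 to reach normal form y'' + P_1(x) y' + P_2(x) y = 0 with P_1(x) = -1 + 4/x and P_2(x) = 3/x.
x = 0 is a singular point because the y'-coefficient -1 + 4/x has a pole at x = 0 and the y-coefficient 3/x has a pole at x = 0.
It is a regular singular point because x P_1(x) = p(x) = 4 - x and x^2 P_2(x) = q(x) = 3x are polynomials, hence analytic at x = 0.
p(0) = 4,  q(0) = 0.
Indicial equation: r(r-1) + p(0) r + q(0) = 0, i.e. r^2 + (p(0) - 1) r + q(0) = 0, i.e. r^2 + 3 r = 0.
Discriminant: (3)^2 - 4(0) = 9, so r = (-3 ± 3)/2.
Solving: r_1 = 0, r_2 = -3.

indicial: r^2 + 3 r = 0; roots r_1 = 0, r_2 = -3


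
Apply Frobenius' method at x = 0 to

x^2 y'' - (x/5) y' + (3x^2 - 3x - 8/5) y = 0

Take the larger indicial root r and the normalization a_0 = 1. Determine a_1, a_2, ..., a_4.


Write in Frobenius form y'' + (p(x)/x) y' + (q(x)/x^2) y = 0:
  p(x) = -1/5,  q(x) = 3x^2 - 3x - 8/5.
Indicial equation: r(r-1) + (-1/5) r + (-8/5) = 0 -> roots r_1 = 2, r_2 = -4/5.
Take r = r_1 = 2. Let y(x) = x^r sum_{n>=0} a_n x^n with a_0 = 1.
Substitute y = x^r sum a_n x^n and match x^{r+n}. The recurrence is
  D(n) a_n - 3 a_{n-1} + 3 a_{n-2} = 0,  where D(n) = (r+n)(r+n-1) + (-1/5)(r+n) + (-8/5).
  a_n = [3 a_{n-1} - 3 a_{n-2}] / D(n).
Since the indicial polynomial factors as (r - r_1)(r - r_2), D(n) = (r_1 + n - r_1)(r_1 + n - r_2) = n(n + 14/5).
Evaluating step by step (a_0 = 1):
  n = 1: D(1) = 1(1 + 14/5) = 19/5; numerator = 3(1) = 3; a_1 = (3)/(19/5) = 15/19
  n = 2: D(2) = 2(2 + 14/5) = 48/5; numerator = 3(15/19) - 3(1) = -12/19; a_2 = (-12/19)/(48/5) = -5/76
  n = 3: D(3) = 3(3 + 14/5) = 87/5; numerator = 3(-5/76) - 3(15/19) = -195/76; a_3 = (-195/76)/(87/5) = -325/2204
  n = 4: D(4) = 4(4 + 14/5) = 136/5; numerator = 3(-325/2204) - 3(-5/76) = -135/551; a_4 = (-135/551)/(136/5) = -675/74936

r = 2; a_0 = 1; a_1 = 15/19; a_2 = -5/76; a_3 = -325/2204; a_4 = -675/74936


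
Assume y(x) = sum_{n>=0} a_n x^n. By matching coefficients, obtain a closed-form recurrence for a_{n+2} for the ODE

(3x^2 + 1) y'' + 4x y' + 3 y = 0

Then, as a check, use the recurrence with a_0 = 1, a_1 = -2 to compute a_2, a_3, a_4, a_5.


Substitute y = sum_n a_n x^n.
(1 + 3 x^2) y'' contributes (n+2)(n+1) a_{n+2} + 3 n(n-1) a_n at x^n.
4 x y'(x) contributes 4 n a_n at x^n.
3 y(x) contributes 3 a_n at x^n.
Matching x^n: (n+2)(n+1) a_{n+2} + (3 n(n-1) + 4 n + 3) a_n = 0.
Thus a_{n+2} = (-3 n(n-1) - 4 n - 3) / ((n+1)(n+2)) * a_n.

Check with a_0 = 1, a_1 = -2 (apply the recurrence for n = 0, 1, 2, 3): a_0 = 1, a_1 = -2, a_2 = -3/2, a_3 = 7/3, a_4 = 17/8, a_5 = -77/20.

a_(n+2) = (-3 n(n-1) - 4 n - 3) / ((n+1)(n+2)) * a_n; check: a_0 = 1, a_1 = -2, a_2 = -3/2, a_3 = 7/3, a_4 = 17/8, a_5 = -77/20


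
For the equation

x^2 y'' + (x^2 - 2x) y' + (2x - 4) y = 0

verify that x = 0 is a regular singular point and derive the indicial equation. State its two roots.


Divide by x^2 to reach normal form y'' + P_1(x) y' + P_2(x) y = 0 with P_1(x) = 1 - 2/x and P_2(x) = 2/x - 4/x^2.
x = 0 is a singular point because the y'-coefficient 1 - 2/x has a pole at x = 0 and the y-coefficient 2/x - 4/x^2 has a pole at x = 0.
It is a regular singular point because x P_1(x) = p(x) = x - 2 and x^2 P_2(x) = q(x) = 2x - 4 are polynomials, hence analytic at x = 0.
p(0) = -2,  q(0) = -4.
Indicial equation: r(r-1) + p(0) r + q(0) = 0, i.e. r^2 + (p(0) - 1) r + q(0) = 0, i.e. r^2 - 3 r - 4 = 0.
Discriminant: (-3)^2 - 4(-4) = 25, so r = (3 ± 5)/2.
Solving: r_1 = 4, r_2 = -1.

indicial: r^2 - 3 r - 4 = 0; roots r_1 = 4, r_2 = -1


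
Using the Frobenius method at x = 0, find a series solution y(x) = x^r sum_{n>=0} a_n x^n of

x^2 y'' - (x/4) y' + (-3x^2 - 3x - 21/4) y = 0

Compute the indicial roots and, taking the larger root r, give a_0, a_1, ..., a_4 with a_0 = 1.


Write in Frobenius form y'' + (p(x)/x) y' + (q(x)/x^2) y = 0:
  p(x) = -1/4,  q(x) = -3x^2 - 3x - 21/4.
Indicial equation: r(r-1) + (-1/4) r + (-21/4) = 0 -> roots r_1 = 3, r_2 = -7/4.
Take r = r_1 = 3. Let y(x) = x^r sum_{n>=0} a_n x^n with a_0 = 1.
Substitute y = x^r sum a_n x^n and match x^{r+n}. The recurrence is
  D(n) a_n - 3 a_{n-1} - 3 a_{n-2} = 0,  where D(n) = (r+n)(r+n-1) + (-1/4)(r+n) + (-21/4).
  a_n = [3 a_{n-1} + 3 a_{n-2}] / D(n).
Since the indicial polynomial factors as (r - r_1)(r - r_2), D(n) = (r_1 + n - r_1)(r_1 + n - r_2) = n(n + 19/4).
Evaluating step by step (a_0 = 1):
  n = 1: D(1) = 1(1 + 19/4) = 23/4; numerator = 3(1) = 3; a_1 = (3)/(23/4) = 12/23
  n = 2: D(2) = 2(2 + 19/4) = 27/2; numerator = 3(12/23) + 3(1) = 105/23; a_2 = (105/23)/(27/2) = 70/207
  n = 3: D(3) = 3(3 + 19/4) = 93/4; numerator = 3(70/207) + 3(12/23) = 178/69; a_3 = (178/69)/(93/4) = 712/6417
  n = 4: D(4) = 4(4 + 19/4) = 35; numerator = 3(712/6417) + 3(70/207) = 2882/2139; a_4 = (2882/2139)/(35) = 2882/74865

r = 3; a_0 = 1; a_1 = 12/23; a_2 = 70/207; a_3 = 712/6417; a_4 = 2882/74865


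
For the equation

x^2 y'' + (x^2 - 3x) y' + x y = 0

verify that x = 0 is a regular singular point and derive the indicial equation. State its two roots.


Divide by x^2 to reach normal form y'' + P_1(x) y' + P_2(x) y = 0 with P_1(x) = 1 - 3/x and P_2(x) = 1/x.
x = 0 is a singular point because the y'-coefficient 1 - 3/x has a pole at x = 0 and the y-coefficient 1/x has a pole at x = 0.
It is a regular singular point because x P_1(x) = p(x) = x - 3 and x^2 P_2(x) = q(x) = x are polynomials, hence analytic at x = 0.
p(0) = -3,  q(0) = 0.
Indicial equation: r(r-1) + p(0) r + q(0) = 0, i.e. r^2 + (p(0) - 1) r + q(0) = 0, i.e. r^2 - 4 r = 0.
Discriminant: (-4)^2 - 4(0) = 16, so r = (4 ± 4)/2.
Solving: r_1 = 4, r_2 = 0.

indicial: r^2 - 4 r = 0; roots r_1 = 4, r_2 = 0


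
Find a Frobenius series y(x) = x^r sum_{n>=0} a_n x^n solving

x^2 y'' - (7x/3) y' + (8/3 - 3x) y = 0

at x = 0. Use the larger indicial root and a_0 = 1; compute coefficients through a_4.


Write in Frobenius form y'' + (p(x)/x) y' + (q(x)/x^2) y = 0:
  p(x) = -7/3,  q(x) = 8/3 - 3x.
Indicial equation: r(r-1) + (-7/3) r + (8/3) = 0 -> roots r_1 = 2, r_2 = 4/3.
Take r = r_1 = 2. Let y(x) = x^r sum_{n>=0} a_n x^n with a_0 = 1.
Substitute y = x^r sum a_n x^n and match x^{r+n}. The recurrence is
  D(n) a_n - 3 a_{n-1} = 0,  where D(n) = (r+n)(r+n-1) + (-7/3)(r+n) + (8/3).
  a_n = 3 / D(n) * a_{n-1}.
Since the indicial polynomial factors as (r - r_1)(r - r_2), D(n) = (r_1 + n - r_1)(r_1 + n - r_2) = n(n + 2/3).
Evaluating step by step (a_0 = 1):
  n = 1: D(1) = 1(1 + 2/3) = 5/3; numerator = 3(1) = 3; a_1 = (3)/(5/3) = 9/5
  n = 2: D(2) = 2(2 + 2/3) = 16/3; numerator = 3(9/5) = 27/5; a_2 = (27/5)/(16/3) = 81/80
  n = 3: D(3) = 3(3 + 2/3) = 11; numerator = 3(81/80) = 243/80; a_3 = (243/80)/(11) = 243/880
  n = 4: D(4) = 4(4 + 2/3) = 56/3; numerator = 3(243/880) = 729/880; a_4 = (729/880)/(56/3) = 2187/49280

r = 2; a_0 = 1; a_1 = 9/5; a_2 = 81/80; a_3 = 243/880; a_4 = 2187/49280


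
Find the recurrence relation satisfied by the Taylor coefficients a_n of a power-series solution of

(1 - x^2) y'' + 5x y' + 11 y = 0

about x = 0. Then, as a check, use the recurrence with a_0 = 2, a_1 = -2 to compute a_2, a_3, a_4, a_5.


Substitute y = sum_n a_n x^n.
(1 - 1 x^2) y'' contributes (n+2)(n+1) a_{n+2} - n(n-1) a_n at x^n.
5 x y'(x) contributes 5 n a_n at x^n.
11 y(x) contributes 11 a_n at x^n.
Matching x^n: (n+2)(n+1) a_{n+2} + (-n(n-1) + 5 n + 11) a_n = 0.
Thus a_{n+2} = (n(n-1) - 5 n - 11) / ((n+1)(n+2)) * a_n.

Check with a_0 = 2, a_1 = -2 (apply the recurrence for n = 0, 1, 2, 3): a_0 = 2, a_1 = -2, a_2 = -11, a_3 = 16/3, a_4 = 209/12, a_5 = -16/3.

a_(n+2) = (n(n-1) - 5 n - 11) / ((n+1)(n+2)) * a_n; check: a_0 = 2, a_1 = -2, a_2 = -11, a_3 = 16/3, a_4 = 209/12, a_5 = -16/3


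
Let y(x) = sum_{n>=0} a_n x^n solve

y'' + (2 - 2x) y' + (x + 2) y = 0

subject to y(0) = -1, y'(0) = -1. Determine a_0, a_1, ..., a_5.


Ansatz: y(x) = sum_{n>=0} a_n x^n, so y'(x) = sum_{n>=1} n a_n x^(n-1) and y''(x) = sum_{n>=2} n(n-1) a_n x^(n-2).
Substitute into P(x) y'' + Q(x) y' + R(x) y = 0 with P(x) = 1, Q(x) = 2 - 2x, R(x) = x + 2, and match powers of x.
Initial conditions: a_0 = -1, a_1 = -1.
Setting the coefficient of each power of x to zero and solving order by order (substituting the coefficients already found):
  x^0: 2 a_2 + 2 a_1 + 2 a_0 = 0  ->  2 a_2 = -2 a_1 - 2 a_0 = 4  ->  a_2 = 2
  x^1: 6 a_3 + 4 a_2 + a_0 = 0  ->  6 a_3 = -4 a_2 - a_0 = -7  ->  a_3 = -7/6
  x^2: 12 a_4 + 6 a_3 - 2 a_2 + a_1 = 0  ->  12 a_4 = -6 a_3 + 2 a_2 - a_1 = 12  ->  a_4 = 1
  x^3: 20 a_5 + 8 a_4 - 4 a_3 + a_2 = 0  ->  20 a_5 = -8 a_4 + 4 a_3 - a_2 = -44/3  ->  a_5 = -11/15
Truncated series: y(x) = -1 - x + 2 x^2 - (7/6) x^3 + x^4 - (11/15) x^5 + O(x^6).

a_0 = -1; a_1 = -1; a_2 = 2; a_3 = -7/6; a_4 = 1; a_5 = -11/15


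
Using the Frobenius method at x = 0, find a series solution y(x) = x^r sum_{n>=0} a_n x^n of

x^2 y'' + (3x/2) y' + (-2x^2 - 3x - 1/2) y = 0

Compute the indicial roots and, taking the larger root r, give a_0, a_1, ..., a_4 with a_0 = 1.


Write in Frobenius form y'' + (p(x)/x) y' + (q(x)/x^2) y = 0:
  p(x) = 3/2,  q(x) = -2x^2 - 3x - 1/2.
Indicial equation: r(r-1) + (3/2) r + (-1/2) = 0 -> roots r_1 = 1/2, r_2 = -1.
Take r = r_1 = 1/2. Let y(x) = x^r sum_{n>=0} a_n x^n with a_0 = 1.
Substitute y = x^r sum a_n x^n and match x^{r+n}. The recurrence is
  D(n) a_n - 3 a_{n-1} - 2 a_{n-2} = 0,  where D(n) = (r+n)(r+n-1) + (3/2)(r+n) + (-1/2).
  a_n = [3 a_{n-1} + 2 a_{n-2}] / D(n).
Since the indicial polynomial factors as (r - r_1)(r - r_2), D(n) = (r_1 + n - r_1)(r_1 + n - r_2) = n(n + 3/2).
Evaluating step by step (a_0 = 1):
  n = 1: D(1) = 1(1 + 3/2) = 5/2; numerator = 3(1) = 3; a_1 = (3)/(5/2) = 6/5
  n = 2: D(2) = 2(2 + 3/2) = 7; numerator = 3(6/5) + 2(1) = 28/5; a_2 = (28/5)/(7) = 4/5
  n = 3: D(3) = 3(3 + 3/2) = 27/2; numerator = 3(4/5) + 2(6/5) = 24/5; a_3 = (24/5)/(27/2) = 16/45
  n = 4: D(4) = 4(4 + 3/2) = 22; numerator = 3(16/45) + 2(4/5) = 8/3; a_4 = (8/3)/(22) = 4/33

r = 1/2; a_0 = 1; a_1 = 6/5; a_2 = 4/5; a_3 = 16/45; a_4 = 4/33
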